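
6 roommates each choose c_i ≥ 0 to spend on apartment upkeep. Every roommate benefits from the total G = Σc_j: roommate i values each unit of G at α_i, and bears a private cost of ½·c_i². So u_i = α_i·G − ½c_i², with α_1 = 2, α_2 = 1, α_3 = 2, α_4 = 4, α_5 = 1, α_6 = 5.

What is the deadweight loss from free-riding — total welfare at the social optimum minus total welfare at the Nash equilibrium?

Roommate i's FOC: ∂u_i/∂c_i = α_i − c_i = 0, so c_i* = α_i.
NE contributions = (2, 1, 2, 4, 1, 5); G = 15.
W^NE = (Σα)·G − ½Σα_i² = 15² − ½·51 = 199.5.
Planner sets c_i = Σα_j = 15 for every i, so G^SO = 6·15 = 90.
W^SO = (Σα)·G^SO − ½·6·(Σα)² = (6/2)·15² = 675.
Deadweight loss = W^SO − W^NE = 475.5.

475.5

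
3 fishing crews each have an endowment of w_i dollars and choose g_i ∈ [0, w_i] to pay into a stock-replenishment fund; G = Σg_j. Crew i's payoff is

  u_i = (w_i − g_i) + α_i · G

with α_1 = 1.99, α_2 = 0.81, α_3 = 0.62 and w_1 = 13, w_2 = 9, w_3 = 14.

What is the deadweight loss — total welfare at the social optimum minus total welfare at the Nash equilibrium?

∂u_i/∂g_i = α_i − 1, so crew i contributes w_i if α_i > 1, else 0.
α_i > 1 for i ∈ {1}; NE contributions (13, 0, 0), G = 13.
W^NE = Σw_i − G^NE + (Σα_i)·G^NE = 36 + 2.42·13 = 67.46.
Planner: ∂(Σu_j)/∂g_i = Σα_j − 1 = 2.42 > 0, so everyone contributes w_i; G^SO = 36, W^SO = 36 + 2.42·36 = 123.12.
Deadweight loss = 55.66.

55.66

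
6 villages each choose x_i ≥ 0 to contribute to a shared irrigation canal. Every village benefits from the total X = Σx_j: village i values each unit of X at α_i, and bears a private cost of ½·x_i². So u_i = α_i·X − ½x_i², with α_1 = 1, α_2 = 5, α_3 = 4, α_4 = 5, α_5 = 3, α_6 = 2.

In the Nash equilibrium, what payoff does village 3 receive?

Village i's FOC: ∂u_i/∂x_i = α_i − x_i = 0, so x_i* = α_i.
NE contributions = (1, 5, 4, 5, 3, 2); X = 20.
u_3 = α_3·X − ½·(x_3)² = 4·20 − ½·4² = 72.

72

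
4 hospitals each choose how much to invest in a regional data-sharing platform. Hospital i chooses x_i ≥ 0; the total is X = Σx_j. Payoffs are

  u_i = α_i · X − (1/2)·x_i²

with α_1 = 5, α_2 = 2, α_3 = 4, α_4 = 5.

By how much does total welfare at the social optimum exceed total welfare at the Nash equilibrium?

Hospital i's FOC: ∂u_i/∂x_i = α_i − x_i = 0, so x_i* = α_i.
NE contributions = (5, 2, 4, 5); X = 16.
W^NE = (Σα)·X − ½Σα_i² = 16² − ½·70 = 221.
Planner sets x_i = Σα_j = 16 for every i, so X^SO = 4·16 = 64.
W^SO = (Σα)·X^SO − ½·4·(Σα)² = (4/2)·16² = 512.
Deadweight loss = W^SO − W^NE = 291.

291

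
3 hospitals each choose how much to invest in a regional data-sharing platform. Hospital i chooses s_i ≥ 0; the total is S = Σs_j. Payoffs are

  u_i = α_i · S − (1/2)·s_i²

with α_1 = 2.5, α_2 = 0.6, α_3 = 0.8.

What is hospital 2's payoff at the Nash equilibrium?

2.16

Hospital i's FOC: ∂u_i/∂s_i = α_i − s_i = 0, so s_i* = α_i.
NE contributions = (2.5, 0.6, 0.8); S = 3.9.
u_2 = α_2·S − ½·(s_2)² = 0.6·3.9 − ½·0.6² = 2.16.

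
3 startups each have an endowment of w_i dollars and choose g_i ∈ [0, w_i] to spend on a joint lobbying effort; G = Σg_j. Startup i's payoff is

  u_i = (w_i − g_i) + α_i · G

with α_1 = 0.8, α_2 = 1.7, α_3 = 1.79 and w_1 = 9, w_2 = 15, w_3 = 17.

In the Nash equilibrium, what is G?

32

∂u_i/∂g_i = α_i − 1, so startup i contributes w_i if α_i > 1, else 0.
α_i > 1 for i ∈ {2, 3}; NE contributions (0, 15, 17), G = 32.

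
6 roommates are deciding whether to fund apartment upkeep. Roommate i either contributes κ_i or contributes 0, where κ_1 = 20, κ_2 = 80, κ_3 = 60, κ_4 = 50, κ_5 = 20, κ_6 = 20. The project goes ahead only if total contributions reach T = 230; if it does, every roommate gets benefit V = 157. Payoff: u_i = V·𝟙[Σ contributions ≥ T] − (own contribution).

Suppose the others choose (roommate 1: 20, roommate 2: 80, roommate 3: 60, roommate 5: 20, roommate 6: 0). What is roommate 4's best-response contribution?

Others' total = 180. Contributing 50 brings total to 230 ≥ 230: gain V − κ_4 = 107.
Best response: 50.

50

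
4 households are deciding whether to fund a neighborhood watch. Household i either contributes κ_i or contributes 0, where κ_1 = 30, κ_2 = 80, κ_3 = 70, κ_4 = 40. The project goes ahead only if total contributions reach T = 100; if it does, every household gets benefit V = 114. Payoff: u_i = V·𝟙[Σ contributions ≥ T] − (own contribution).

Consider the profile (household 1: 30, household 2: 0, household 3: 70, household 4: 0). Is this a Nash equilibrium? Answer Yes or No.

Yes

Total = 100 ≥ 100: provided.
Household 1 (pledges 30, payoff 84): dropping to 0 → total 70, payoff 0. No gain.
Household 2 (pledges 0, payoff 114): pledging 80 → total 180, payoff 34. No gain.
Household 3 (pledges 70, payoff 44): dropping to 0 → total 30, payoff 0. No gain.
Household 4 (pledges 0, payoff 114): pledging 40 → total 140, payoff 74. No gain.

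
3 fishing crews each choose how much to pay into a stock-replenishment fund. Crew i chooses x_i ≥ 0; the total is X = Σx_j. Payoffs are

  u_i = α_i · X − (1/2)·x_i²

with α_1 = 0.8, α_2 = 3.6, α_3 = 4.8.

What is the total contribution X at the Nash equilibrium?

Crew i's FOC: ∂u_i/∂x_i = α_i − x_i = 0, so x_i* = α_i.
NE contributions = (0.8, 3.6, 4.8); X = 9.2.

9.2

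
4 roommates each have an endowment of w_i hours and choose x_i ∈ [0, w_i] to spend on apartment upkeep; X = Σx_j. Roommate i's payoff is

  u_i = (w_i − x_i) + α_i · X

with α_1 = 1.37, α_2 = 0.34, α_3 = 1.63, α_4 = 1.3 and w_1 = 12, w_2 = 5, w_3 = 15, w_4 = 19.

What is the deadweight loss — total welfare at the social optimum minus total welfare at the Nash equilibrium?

18.2

∂u_i/∂x_i = α_i − 1, so roommate i contributes w_i if α_i > 1, else 0.
α_i > 1 for i ∈ {1, 3, 4}; NE contributions (12, 0, 15, 19), X = 46.
W^NE = Σw_i − X^NE + (Σα_i)·X^NE = 51 + 3.64·46 = 218.44.
Planner: ∂(Σu_j)/∂x_i = Σα_j − 1 = 3.64 > 0, so everyone contributes w_i; X^SO = 51, W^SO = 51 + 3.64·51 = 236.64.
Deadweight loss = 18.2.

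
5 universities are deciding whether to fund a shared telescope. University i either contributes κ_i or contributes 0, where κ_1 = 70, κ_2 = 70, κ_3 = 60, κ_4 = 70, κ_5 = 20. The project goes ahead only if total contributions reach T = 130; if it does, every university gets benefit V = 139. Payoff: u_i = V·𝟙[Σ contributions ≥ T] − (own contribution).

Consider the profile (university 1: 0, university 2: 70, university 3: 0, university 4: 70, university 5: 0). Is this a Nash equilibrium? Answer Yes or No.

Yes

Total = 140 ≥ 130: provided.
University 1 (pledges 0, payoff 139): pledging 70 → total 210, payoff 69. No gain.
University 2 (pledges 70, payoff 69): dropping to 0 → total 70, payoff 0. No gain.
University 3 (pledges 0, payoff 139): pledging 60 → total 200, payoff 79. No gain.
University 4 (pledges 70, payoff 69): dropping to 0 → total 70, payoff 0. No gain.
University 5 (pledges 0, payoff 139): pledging 20 → total 160, payoff 119. No gain.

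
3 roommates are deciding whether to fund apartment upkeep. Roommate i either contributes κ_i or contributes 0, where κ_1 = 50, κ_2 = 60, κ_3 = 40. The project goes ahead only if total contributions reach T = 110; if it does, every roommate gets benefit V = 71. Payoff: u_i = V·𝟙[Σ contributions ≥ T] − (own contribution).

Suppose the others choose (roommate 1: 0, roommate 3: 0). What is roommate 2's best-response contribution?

0

Others' total = 0. Even contributing 60 gives 60 < 110: no benefit either way.
Best response: 0.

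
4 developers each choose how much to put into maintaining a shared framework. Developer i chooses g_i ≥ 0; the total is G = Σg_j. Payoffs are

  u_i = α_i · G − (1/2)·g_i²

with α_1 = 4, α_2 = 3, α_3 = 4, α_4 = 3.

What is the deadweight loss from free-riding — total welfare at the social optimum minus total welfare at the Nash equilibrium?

Developer i's FOC: ∂u_i/∂g_i = α_i − g_i = 0, so g_i* = α_i.
NE contributions = (4, 3, 4, 3); G = 14.
W^NE = (Σα)·G − ½Σα_i² = 14² − ½·50 = 171.
Planner sets g_i = Σα_j = 14 for every i, so G^SO = 4·14 = 56.
W^SO = (Σα)·G^SO − ½·4·(Σα)² = (4/2)·14² = 392.
Deadweight loss = W^SO − W^NE = 221.

221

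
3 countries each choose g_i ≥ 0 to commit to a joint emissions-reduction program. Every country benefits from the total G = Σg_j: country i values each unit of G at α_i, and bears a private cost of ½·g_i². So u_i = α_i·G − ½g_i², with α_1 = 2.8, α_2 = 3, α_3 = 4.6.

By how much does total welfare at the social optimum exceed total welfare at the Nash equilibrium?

73.08

Country i's FOC: ∂u_i/∂g_i = α_i − g_i = 0, so g_i* = α_i.
NE contributions = (2.8, 3, 4.6); G = 10.4.
W^NE = (Σα)·G − ½Σα_i² = 10.4² − ½·38 = 89.16.
Planner sets g_i = Σα_j = 10.4 for every i, so G^SO = 3·10.4 = 31.2.
W^SO = (Σα)·G^SO − ½·3·(Σα)² = (3/2)·10.4² = 162.24.
Deadweight loss = W^SO − W^NE = 73.08.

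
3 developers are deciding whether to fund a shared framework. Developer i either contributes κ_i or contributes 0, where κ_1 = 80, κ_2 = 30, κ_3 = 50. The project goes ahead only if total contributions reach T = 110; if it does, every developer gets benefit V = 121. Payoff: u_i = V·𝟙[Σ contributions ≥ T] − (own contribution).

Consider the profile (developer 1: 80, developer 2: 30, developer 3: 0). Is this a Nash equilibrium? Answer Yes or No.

Yes

Total = 110 ≥ 110: provided.
Developer 1 (pledges 80, payoff 41): dropping to 0 → total 30, payoff 0. No gain.
Developer 2 (pledges 30, payoff 91): dropping to 0 → total 80, payoff 0. No gain.
Developer 3 (pledges 0, payoff 121): pledging 50 → total 160, payoff 71. No gain.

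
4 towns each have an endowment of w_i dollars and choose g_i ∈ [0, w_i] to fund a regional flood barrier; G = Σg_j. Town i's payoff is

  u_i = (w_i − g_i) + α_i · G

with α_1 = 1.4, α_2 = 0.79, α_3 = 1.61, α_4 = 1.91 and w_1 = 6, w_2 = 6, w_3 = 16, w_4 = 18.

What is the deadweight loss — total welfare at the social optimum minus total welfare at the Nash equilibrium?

∂u_i/∂g_i = α_i − 1, so town i contributes w_i if α_i > 1, else 0.
α_i > 1 for i ∈ {1, 3, 4}; NE contributions (6, 0, 16, 18), G = 40.
W^NE = Σw_i − G^NE + (Σα_i)·G^NE = 46 + 4.71·40 = 234.4.
Planner: ∂(Σu_j)/∂g_i = Σα_j − 1 = 4.71 > 0, so everyone contributes w_i; G^SO = 46, W^SO = 46 + 4.71·46 = 262.66.
Deadweight loss = 28.26.

28.26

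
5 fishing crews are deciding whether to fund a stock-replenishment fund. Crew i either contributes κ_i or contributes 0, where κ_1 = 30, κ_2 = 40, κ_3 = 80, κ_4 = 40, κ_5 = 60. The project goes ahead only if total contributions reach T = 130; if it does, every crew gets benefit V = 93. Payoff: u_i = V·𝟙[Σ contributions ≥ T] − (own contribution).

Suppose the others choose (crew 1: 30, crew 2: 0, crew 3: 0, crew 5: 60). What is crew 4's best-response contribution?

40

Others' total = 90. Contributing 40 brings total to 130 ≥ 130: gain V − κ_4 = 53.
Best response: 40.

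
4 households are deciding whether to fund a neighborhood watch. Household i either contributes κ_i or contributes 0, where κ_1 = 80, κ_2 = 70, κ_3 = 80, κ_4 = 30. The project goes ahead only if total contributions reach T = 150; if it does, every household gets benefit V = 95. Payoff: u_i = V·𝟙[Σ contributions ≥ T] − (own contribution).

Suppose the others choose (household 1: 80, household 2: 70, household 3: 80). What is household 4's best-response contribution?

Others' total = 230 ≥ 150; contributing adds cost 30 for no extra benefit.
Best response: 0.

0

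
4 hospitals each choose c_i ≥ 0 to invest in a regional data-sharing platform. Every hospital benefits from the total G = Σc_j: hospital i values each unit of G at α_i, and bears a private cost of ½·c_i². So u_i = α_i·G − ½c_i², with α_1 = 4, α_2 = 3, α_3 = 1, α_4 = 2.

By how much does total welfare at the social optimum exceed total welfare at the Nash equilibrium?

115

Hospital i's FOC: ∂u_i/∂c_i = α_i − c_i = 0, so c_i* = α_i.
NE contributions = (4, 3, 1, 2); G = 10.
W^NE = (Σα)·G − ½Σα_i² = 10² − ½·30 = 85.
Planner sets c_i = Σα_j = 10 for every i, so G^SO = 4·10 = 40.
W^SO = (Σα)·G^SO − ½·4·(Σα)² = (4/2)·10² = 200.
Deadweight loss = W^SO − W^NE = 115.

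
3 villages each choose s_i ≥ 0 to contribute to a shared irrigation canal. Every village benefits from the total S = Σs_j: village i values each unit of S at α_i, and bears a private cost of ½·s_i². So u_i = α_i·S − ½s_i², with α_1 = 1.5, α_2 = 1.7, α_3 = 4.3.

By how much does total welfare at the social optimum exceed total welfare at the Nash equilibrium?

39.94

Village i's FOC: ∂u_i/∂s_i = α_i − s_i = 0, so s_i* = α_i.
NE contributions = (1.5, 1.7, 4.3); S = 7.5.
W^NE = (Σα)·S − ½Σα_i² = 7.5² − ½·23.63 = 44.435.
Planner sets s_i = Σα_j = 7.5 for every i, so S^SO = 3·7.5 = 22.5.
W^SO = (Σα)·S^SO − ½·3·(Σα)² = (3/2)·7.5² = 84.375.
Deadweight loss = W^SO − W^NE = 39.94.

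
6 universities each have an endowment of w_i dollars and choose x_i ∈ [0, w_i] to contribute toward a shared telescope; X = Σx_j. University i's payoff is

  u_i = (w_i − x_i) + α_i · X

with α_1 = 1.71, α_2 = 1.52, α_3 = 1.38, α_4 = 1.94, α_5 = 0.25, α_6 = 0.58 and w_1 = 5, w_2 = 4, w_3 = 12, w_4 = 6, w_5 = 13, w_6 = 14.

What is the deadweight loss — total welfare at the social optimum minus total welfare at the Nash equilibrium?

172.26

∂u_i/∂x_i = α_i − 1, so university i contributes w_i if α_i > 1, else 0.
α_i > 1 for i ∈ {1, 2, 3, 4}; NE contributions (5, 4, 12, 6, 0, 0), X = 27.
W^NE = Σw_i − X^NE + (Σα_i)·X^NE = 54 + 6.38·27 = 226.26.
Planner: ∂(Σu_j)/∂x_i = Σα_j − 1 = 6.38 > 0, so everyone contributes w_i; X^SO = 54, W^SO = 54 + 6.38·54 = 398.52.
Deadweight loss = 172.26.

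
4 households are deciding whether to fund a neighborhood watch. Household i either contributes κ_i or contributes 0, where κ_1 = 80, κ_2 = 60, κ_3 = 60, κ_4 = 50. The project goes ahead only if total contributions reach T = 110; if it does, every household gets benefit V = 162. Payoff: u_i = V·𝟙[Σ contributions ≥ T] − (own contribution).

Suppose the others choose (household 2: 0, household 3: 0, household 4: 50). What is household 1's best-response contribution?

80

Others' total = 50. Contributing 80 brings total to 130 ≥ 110: gain V − κ_1 = 82.
Best response: 80.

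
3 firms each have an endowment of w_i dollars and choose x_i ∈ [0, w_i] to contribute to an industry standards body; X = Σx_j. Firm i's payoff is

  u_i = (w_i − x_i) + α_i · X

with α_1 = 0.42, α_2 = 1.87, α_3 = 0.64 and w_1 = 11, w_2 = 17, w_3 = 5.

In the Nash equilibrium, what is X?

∂u_i/∂x_i = α_i − 1, so firm i contributes w_i if α_i > 1, else 0.
α_i > 1 for i ∈ {2}; NE contributions (0, 17, 0), X = 17.

17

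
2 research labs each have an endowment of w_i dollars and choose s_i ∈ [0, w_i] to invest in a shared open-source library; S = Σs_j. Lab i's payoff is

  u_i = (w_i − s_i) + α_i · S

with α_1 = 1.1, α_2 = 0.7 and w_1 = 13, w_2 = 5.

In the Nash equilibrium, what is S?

13

∂u_i/∂s_i = α_i − 1, so lab i contributes w_i if α_i > 1, else 0.
α_i > 1 for i ∈ {1}; NE contributions (13, 0), S = 13.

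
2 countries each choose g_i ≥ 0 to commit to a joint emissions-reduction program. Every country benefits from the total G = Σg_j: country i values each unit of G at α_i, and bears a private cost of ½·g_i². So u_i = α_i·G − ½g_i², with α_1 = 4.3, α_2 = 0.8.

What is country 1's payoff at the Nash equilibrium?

12.685

Country i's FOC: ∂u_i/∂g_i = α_i − g_i = 0, so g_i* = α_i.
NE contributions = (4.3, 0.8); G = 5.1.
u_1 = α_1·G − ½·(g_1)² = 4.3·5.1 − ½·4.3² = 12.685.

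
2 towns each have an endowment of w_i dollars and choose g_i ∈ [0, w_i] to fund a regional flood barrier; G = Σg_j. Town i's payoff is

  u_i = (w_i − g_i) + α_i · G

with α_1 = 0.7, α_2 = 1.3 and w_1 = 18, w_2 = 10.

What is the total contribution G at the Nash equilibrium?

∂u_i/∂g_i = α_i − 1, so town i contributes w_i if α_i > 1, else 0.
α_i > 1 for i ∈ {2}; NE contributions (0, 10), G = 10.

10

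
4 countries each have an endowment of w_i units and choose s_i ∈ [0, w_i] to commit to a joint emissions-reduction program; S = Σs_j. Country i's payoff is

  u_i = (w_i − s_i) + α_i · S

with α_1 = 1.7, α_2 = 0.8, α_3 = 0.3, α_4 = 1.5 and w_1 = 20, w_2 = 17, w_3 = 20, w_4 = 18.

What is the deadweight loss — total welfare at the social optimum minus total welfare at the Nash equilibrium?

122.1

∂u_i/∂s_i = α_i − 1, so country i contributes w_i if α_i > 1, else 0.
α_i > 1 for i ∈ {1, 4}; NE contributions (20, 0, 0, 18), S = 38.
W^NE = Σw_i − S^NE + (Σα_i)·S^NE = 75 + 3.3·38 = 200.4.
Planner: ∂(Σu_j)/∂s_i = Σα_j − 1 = 3.3 > 0, so everyone contributes w_i; S^SO = 75, W^SO = 75 + 3.3·75 = 322.5.
Deadweight loss = 122.1.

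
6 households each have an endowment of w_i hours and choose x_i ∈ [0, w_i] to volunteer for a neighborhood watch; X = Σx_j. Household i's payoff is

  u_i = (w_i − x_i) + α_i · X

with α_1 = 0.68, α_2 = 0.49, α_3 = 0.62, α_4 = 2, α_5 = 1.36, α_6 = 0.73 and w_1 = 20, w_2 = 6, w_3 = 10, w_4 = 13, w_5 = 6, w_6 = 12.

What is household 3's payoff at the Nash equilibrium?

∂u_i/∂x_i = α_i − 1, so household i contributes w_i if α_i > 1, else 0.
α_i > 1 for i ∈ {4, 5}; NE contributions (0, 0, 0, 13, 6, 0), X = 19.
u_3 = (10 − 0) + 0.62·19 = 21.78.

21.78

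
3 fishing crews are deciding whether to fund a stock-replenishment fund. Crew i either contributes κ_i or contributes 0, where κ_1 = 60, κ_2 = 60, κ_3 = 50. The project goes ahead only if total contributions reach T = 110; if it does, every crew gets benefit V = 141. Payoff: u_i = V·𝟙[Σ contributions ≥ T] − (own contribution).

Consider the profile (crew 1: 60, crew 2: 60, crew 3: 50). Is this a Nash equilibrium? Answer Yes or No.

Total = 170 ≥ 110: provided.
Crew 1 (pledges 60, payoff 81): dropping to 0 → total 110, payoff 141. Profitable deviation.

No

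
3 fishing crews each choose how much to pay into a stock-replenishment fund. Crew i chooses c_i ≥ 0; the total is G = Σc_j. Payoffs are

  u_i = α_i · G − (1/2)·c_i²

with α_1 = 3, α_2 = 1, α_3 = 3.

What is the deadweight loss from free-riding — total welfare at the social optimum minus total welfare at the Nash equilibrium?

Crew i's FOC: ∂u_i/∂c_i = α_i − c_i = 0, so c_i* = α_i.
NE contributions = (3, 1, 3); G = 7.
W^NE = (Σα)·G − ½Σα_i² = 7² − ½·19 = 39.5.
Planner sets c_i = Σα_j = 7 for every i, so G^SO = 3·7 = 21.
W^SO = (Σα)·G^SO − ½·3·(Σα)² = (3/2)·7² = 73.5.
Deadweight loss = W^SO − W^NE = 34.

34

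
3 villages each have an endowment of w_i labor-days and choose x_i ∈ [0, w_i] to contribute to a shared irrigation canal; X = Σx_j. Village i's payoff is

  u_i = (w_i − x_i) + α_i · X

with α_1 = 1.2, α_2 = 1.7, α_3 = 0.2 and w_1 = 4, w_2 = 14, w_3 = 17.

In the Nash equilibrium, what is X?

18

∂u_i/∂x_i = α_i − 1, so village i contributes w_i if α_i > 1, else 0.
α_i > 1 for i ∈ {1, 2}; NE contributions (4, 14, 0), X = 18.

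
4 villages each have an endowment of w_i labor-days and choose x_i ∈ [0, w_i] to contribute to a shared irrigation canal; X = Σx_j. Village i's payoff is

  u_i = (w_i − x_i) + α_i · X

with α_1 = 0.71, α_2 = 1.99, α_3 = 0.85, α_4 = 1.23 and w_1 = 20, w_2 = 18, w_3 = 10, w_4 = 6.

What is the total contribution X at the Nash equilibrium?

24

∂u_i/∂x_i = α_i − 1, so village i contributes w_i if α_i > 1, else 0.
α_i > 1 for i ∈ {2, 4}; NE contributions (0, 18, 0, 6), X = 24.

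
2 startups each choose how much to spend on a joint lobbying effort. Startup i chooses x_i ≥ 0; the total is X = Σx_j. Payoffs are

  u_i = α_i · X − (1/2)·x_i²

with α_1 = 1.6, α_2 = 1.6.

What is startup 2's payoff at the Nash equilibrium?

3.84

Startup i's FOC: ∂u_i/∂x_i = α_i − x_i = 0, so x_i* = α_i.
NE contributions = (1.6, 1.6); X = 3.2.
u_2 = α_2·X − ½·(x_2)² = 1.6·3.2 − ½·1.6² = 3.84.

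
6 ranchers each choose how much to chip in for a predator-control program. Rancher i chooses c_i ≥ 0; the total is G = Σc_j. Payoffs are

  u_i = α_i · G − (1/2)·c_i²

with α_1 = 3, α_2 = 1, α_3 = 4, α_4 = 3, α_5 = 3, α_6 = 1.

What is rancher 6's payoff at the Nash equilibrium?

Rancher i's FOC: ∂u_i/∂c_i = α_i − c_i = 0, so c_i* = α_i.
NE contributions = (3, 1, 4, 3, 3, 1); G = 15.
u_6 = α_6·G − ½·(c_6)² = 1·15 − ½·1² = 14.5.

14.5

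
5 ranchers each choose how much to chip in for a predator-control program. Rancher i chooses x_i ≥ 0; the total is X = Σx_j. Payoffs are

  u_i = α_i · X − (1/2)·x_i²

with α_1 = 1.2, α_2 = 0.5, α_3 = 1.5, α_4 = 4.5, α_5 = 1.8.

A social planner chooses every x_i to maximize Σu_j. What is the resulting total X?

47.5

Planner FOC: ∂(Σu_j)/∂x_i = (Σα_j) − x_i = 0, so x_i^SO = Σα_j = 9.5 for every i; X^SO = 47.5.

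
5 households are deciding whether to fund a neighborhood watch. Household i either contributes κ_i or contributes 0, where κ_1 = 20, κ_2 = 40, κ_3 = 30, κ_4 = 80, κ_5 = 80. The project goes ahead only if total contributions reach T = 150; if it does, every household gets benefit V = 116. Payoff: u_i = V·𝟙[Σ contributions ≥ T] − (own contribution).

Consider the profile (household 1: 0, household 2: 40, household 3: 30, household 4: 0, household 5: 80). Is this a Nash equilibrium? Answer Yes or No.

Total = 150 ≥ 150: provided.
Household 1 (pledges 0, payoff 116): pledging 20 → total 170, payoff 96. No gain.
Household 2 (pledges 40, payoff 76): dropping to 0 → total 110, payoff 0. No gain.
Household 3 (pledges 30, payoff 86): dropping to 0 → total 120, payoff 0. No gain.
Household 4 (pledges 0, payoff 116): pledging 80 → total 230, payoff 36. No gain.
Household 5 (pledges 80, payoff 36): dropping to 0 → total 70, payoff 0. No gain.

Yes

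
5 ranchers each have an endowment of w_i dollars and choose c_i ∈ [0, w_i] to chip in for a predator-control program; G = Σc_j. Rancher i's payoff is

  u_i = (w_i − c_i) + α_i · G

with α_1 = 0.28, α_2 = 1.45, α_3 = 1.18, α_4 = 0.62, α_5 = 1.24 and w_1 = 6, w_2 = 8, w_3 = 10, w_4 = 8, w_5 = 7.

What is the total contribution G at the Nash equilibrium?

25

∂u_i/∂c_i = α_i − 1, so rancher i contributes w_i if α_i > 1, else 0.
α_i > 1 for i ∈ {2, 3, 5}; NE contributions (0, 8, 10, 0, 7), G = 25.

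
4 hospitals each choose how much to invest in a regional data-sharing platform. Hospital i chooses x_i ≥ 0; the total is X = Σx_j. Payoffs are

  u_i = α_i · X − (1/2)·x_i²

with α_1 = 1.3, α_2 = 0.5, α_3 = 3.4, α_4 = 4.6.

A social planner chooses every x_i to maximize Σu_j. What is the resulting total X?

Planner FOC: ∂(Σu_j)/∂x_i = (Σα_j) − x_i = 0, so x_i^SO = Σα_j = 9.8 for every i; X^SO = 39.2.

39.2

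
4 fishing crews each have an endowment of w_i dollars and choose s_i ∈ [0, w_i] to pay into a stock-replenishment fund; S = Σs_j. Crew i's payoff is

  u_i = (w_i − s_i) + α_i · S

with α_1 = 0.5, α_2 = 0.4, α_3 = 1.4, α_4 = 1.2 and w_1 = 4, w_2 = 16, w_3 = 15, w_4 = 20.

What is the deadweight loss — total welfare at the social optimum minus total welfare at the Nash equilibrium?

∂u_i/∂s_i = α_i − 1, so crew i contributes w_i if α_i > 1, else 0.
α_i > 1 for i ∈ {3, 4}; NE contributions (0, 0, 15, 20), S = 35.
W^NE = Σw_i − S^NE + (Σα_i)·S^NE = 55 + 2.5·35 = 142.5.
Planner: ∂(Σu_j)/∂s_i = Σα_j − 1 = 2.5 > 0, so everyone contributes w_i; S^SO = 55, W^SO = 55 + 2.5·55 = 192.5.
Deadweight loss = 50.

50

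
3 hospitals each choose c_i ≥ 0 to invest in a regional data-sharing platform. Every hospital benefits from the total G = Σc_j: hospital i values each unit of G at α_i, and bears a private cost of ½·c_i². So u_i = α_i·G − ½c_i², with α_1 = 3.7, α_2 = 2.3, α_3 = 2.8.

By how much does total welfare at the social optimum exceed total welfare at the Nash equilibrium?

Hospital i's FOC: ∂u_i/∂c_i = α_i − c_i = 0, so c_i* = α_i.
NE contributions = (3.7, 2.3, 2.8); G = 8.8.
W^NE = (Σα)·G − ½Σα_i² = 8.8² − ½·26.82 = 64.03.
Planner sets c_i = Σα_j = 8.8 for every i, so G^SO = 3·8.8 = 26.4.
W^SO = (Σα)·G^SO − ½·3·(Σα)² = (3/2)·8.8² = 116.16.
Deadweight loss = W^SO − W^NE = 52.13.

52.13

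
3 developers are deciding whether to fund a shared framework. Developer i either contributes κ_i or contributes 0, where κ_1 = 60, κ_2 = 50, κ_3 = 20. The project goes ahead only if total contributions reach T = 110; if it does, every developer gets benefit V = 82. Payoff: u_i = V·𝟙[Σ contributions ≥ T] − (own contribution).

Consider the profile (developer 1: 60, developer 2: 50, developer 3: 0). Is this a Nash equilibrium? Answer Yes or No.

Total = 110 ≥ 110: provided.
Developer 1 (pledges 60, payoff 22): dropping to 0 → total 50, payoff 0. No gain.
Developer 2 (pledges 50, payoff 32): dropping to 0 → total 60, payoff 0. No gain.
Developer 3 (pledges 0, payoff 82): pledging 20 → total 130, payoff 62. No gain.

Yes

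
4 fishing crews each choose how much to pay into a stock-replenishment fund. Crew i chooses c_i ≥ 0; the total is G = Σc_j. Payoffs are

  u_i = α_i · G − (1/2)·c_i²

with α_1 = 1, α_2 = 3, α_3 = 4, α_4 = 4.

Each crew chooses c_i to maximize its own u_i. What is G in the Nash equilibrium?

Crew i's FOC: ∂u_i/∂c_i = α_i − c_i = 0, so c_i* = α_i.
NE contributions = (1, 3, 4, 4); G = 12.

12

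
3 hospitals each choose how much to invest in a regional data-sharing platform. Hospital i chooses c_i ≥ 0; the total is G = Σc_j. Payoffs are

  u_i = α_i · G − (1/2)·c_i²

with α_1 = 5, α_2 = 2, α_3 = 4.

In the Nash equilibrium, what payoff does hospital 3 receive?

Hospital i's FOC: ∂u_i/∂c_i = α_i − c_i = 0, so c_i* = α_i.
NE contributions = (5, 2, 4); G = 11.
u_3 = α_3·G − ½·(c_3)² = 4·11 − ½·4² = 36.

36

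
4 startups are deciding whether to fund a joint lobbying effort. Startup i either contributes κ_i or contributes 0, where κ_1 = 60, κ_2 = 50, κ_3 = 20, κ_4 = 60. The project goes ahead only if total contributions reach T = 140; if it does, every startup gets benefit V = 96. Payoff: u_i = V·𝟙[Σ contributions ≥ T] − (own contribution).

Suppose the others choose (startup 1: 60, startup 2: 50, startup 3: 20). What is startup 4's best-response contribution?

Others' total = 130. Contributing 60 brings total to 190 ≥ 140: gain V − κ_4 = 36.
Best response: 60.

60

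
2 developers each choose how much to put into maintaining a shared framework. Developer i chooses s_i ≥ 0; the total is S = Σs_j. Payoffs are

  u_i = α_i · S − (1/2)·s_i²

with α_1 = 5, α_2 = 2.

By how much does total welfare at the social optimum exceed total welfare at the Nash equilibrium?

14.5

Developer i's FOC: ∂u_i/∂s_i = α_i − s_i = 0, so s_i* = α_i.
NE contributions = (5, 2); S = 7.
W^NE = (Σα)·S − ½Σα_i² = 7² − ½·29 = 34.5.
Planner sets s_i = Σα_j = 7 for every i, so S^SO = 2·7 = 14.
W^SO = (Σα)·S^SO − ½·2·(Σα)² = (2/2)·7² = 49.
Deadweight loss = W^SO − W^NE = 14.5.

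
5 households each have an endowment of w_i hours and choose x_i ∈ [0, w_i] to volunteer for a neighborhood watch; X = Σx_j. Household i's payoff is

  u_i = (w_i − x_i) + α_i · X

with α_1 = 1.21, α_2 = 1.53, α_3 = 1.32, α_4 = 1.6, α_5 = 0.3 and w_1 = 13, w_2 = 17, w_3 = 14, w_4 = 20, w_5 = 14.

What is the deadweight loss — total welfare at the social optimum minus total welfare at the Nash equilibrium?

69.44

∂u_i/∂x_i = α_i − 1, so household i contributes w_i if α_i > 1, else 0.
α_i > 1 for i ∈ {1, 2, 3, 4}; NE contributions (13, 17, 14, 20, 0), X = 64.
W^NE = Σw_i − X^NE + (Σα_i)·X^NE = 78 + 4.96·64 = 395.44.
Planner: ∂(Σu_j)/∂x_i = Σα_j − 1 = 4.96 > 0, so everyone contributes w_i; X^SO = 78, W^SO = 78 + 4.96·78 = 464.88.
Deadweight loss = 69.44.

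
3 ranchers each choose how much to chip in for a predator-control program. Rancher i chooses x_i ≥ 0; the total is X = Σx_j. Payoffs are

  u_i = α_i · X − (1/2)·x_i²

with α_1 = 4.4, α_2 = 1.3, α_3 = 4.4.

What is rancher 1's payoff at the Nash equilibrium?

34.76

Rancher i's FOC: ∂u_i/∂x_i = α_i − x_i = 0, so x_i* = α_i.
NE contributions = (4.4, 1.3, 4.4); X = 10.1.
u_1 = α_1·X − ½·(x_1)² = 4.4·10.1 − ½·4.4² = 34.76.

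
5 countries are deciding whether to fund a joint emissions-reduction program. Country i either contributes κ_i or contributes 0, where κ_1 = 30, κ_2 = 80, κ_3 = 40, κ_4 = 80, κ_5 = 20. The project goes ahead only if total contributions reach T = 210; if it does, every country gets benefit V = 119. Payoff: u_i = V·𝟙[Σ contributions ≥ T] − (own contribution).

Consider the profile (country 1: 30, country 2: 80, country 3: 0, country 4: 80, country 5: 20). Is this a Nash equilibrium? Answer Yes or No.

Total = 210 ≥ 210: provided.
Country 1 (pledges 30, payoff 89): dropping to 0 → total 180, payoff 0. No gain.
Country 2 (pledges 80, payoff 39): dropping to 0 → total 130, payoff 0. No gain.
Country 3 (pledges 0, payoff 119): pledging 40 → total 250, payoff 79. No gain.
Country 4 (pledges 80, payoff 39): dropping to 0 → total 130, payoff 0. No gain.
Country 5 (pledges 20, payoff 99): dropping to 0 → total 190, payoff 0. No gain.

Yes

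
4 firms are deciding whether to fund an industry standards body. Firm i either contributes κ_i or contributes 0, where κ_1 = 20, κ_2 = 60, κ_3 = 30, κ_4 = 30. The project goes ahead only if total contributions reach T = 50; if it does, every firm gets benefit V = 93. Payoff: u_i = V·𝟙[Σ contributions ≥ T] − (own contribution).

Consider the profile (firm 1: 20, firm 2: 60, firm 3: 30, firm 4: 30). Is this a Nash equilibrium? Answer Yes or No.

No

Total = 140 ≥ 50: provided.
Firm 1 (pledges 20, payoff 73): dropping to 0 → total 120, payoff 93. Profitable deviation.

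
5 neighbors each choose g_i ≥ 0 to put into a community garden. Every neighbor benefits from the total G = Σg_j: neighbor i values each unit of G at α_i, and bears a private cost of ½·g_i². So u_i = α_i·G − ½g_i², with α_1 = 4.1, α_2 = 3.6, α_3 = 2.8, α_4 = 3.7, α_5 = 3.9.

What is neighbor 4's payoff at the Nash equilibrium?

60.125

Neighbor i's FOC: ∂u_i/∂g_i = α_i − g_i = 0, so g_i* = α_i.
NE contributions = (4.1, 3.6, 2.8, 3.7, 3.9); G = 18.1.
u_4 = α_4·G − ½·(g_4)² = 3.7·18.1 − ½·3.7² = 60.125.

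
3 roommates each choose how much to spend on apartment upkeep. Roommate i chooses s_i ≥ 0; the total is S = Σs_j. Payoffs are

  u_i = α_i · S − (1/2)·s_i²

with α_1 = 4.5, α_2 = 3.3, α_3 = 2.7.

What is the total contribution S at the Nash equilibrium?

Roommate i's FOC: ∂u_i/∂s_i = α_i − s_i = 0, so s_i* = α_i.
NE contributions = (4.5, 3.3, 2.7); S = 10.5.

10.5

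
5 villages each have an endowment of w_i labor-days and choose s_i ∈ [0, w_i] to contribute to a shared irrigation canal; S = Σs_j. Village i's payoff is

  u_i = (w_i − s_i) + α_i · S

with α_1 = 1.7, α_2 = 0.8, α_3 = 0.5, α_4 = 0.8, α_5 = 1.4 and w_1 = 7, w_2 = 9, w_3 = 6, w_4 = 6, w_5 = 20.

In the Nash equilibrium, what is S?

∂u_i/∂s_i = α_i − 1, so village i contributes w_i if α_i > 1, else 0.
α_i > 1 for i ∈ {1, 5}; NE contributions (7, 0, 0, 0, 20), S = 27.

27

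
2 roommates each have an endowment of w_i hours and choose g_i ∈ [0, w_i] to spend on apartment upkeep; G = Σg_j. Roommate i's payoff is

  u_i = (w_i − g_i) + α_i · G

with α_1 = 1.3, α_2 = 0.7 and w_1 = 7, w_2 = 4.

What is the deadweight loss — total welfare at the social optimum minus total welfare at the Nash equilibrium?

4

∂u_i/∂g_i = α_i − 1, so roommate i contributes w_i if α_i > 1, else 0.
α_i > 1 for i ∈ {1}; NE contributions (7, 0), G = 7.
W^NE = Σw_i − G^NE + (Σα_i)·G^NE = 11 + 1·7 = 18.
Planner: ∂(Σu_j)/∂g_i = Σα_j − 1 = 1 > 0, so everyone contributes w_i; G^SO = 11, W^SO = 11 + 1·11 = 22.
Deadweight loss = 4.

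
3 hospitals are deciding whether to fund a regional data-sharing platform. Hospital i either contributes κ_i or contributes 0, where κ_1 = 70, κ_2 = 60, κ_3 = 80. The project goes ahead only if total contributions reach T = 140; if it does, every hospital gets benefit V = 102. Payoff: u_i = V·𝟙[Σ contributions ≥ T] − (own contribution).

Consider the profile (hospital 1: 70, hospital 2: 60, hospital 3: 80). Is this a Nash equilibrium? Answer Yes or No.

No

Total = 210 ≥ 140: provided.
Hospital 1 (pledges 70, payoff 32): dropping to 0 → total 140, payoff 102. Profitable deviation.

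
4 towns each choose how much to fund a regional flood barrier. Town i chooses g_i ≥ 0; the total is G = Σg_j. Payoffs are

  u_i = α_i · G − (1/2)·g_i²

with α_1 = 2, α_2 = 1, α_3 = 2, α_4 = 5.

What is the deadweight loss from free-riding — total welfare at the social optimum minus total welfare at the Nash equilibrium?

Town i's FOC: ∂u_i/∂g_i = α_i − g_i = 0, so g_i* = α_i.
NE contributions = (2, 1, 2, 5); G = 10.
W^NE = (Σα)·G − ½Σα_i² = 10² − ½·34 = 83.
Planner sets g_i = Σα_j = 10 for every i, so G^SO = 4·10 = 40.
W^SO = (Σα)·G^SO − ½·4·(Σα)² = (4/2)·10² = 200.
Deadweight loss = W^SO − W^NE = 117.

117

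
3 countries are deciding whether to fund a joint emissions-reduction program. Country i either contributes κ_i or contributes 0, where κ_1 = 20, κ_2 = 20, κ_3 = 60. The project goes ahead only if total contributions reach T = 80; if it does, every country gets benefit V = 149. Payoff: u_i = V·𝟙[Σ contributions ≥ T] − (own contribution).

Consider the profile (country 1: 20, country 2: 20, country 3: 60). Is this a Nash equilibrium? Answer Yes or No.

No

Total = 100 ≥ 80: provided.
Country 1 (pledges 20, payoff 129): dropping to 0 → total 80, payoff 149. Profitable deviation.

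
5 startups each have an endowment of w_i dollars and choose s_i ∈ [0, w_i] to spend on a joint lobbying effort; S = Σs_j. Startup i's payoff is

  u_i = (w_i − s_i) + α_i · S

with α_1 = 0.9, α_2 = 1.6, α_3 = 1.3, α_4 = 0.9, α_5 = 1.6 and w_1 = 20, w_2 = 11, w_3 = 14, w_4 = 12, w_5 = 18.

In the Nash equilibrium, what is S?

43

∂u_i/∂s_i = α_i − 1, so startup i contributes w_i if α_i > 1, else 0.
α_i > 1 for i ∈ {2, 3, 5}; NE contributions (0, 11, 14, 0, 18), S = 43.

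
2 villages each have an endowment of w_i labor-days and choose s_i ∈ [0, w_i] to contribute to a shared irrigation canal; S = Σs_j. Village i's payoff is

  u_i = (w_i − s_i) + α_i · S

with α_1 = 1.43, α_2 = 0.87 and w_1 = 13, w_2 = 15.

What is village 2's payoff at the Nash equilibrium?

∂u_i/∂s_i = α_i − 1, so village i contributes w_i if α_i > 1, else 0.
α_i > 1 for i ∈ {1}; NE contributions (13, 0), S = 13.
u_2 = (15 − 0) + 0.87·13 = 26.31.

26.31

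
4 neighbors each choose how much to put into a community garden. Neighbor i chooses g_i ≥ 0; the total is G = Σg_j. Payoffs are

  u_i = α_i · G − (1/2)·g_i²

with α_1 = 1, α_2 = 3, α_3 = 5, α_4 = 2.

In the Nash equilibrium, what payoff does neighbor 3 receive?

Neighbor i's FOC: ∂u_i/∂g_i = α_i − g_i = 0, so g_i* = α_i.
NE contributions = (1, 3, 5, 2); G = 11.
u_3 = α_3·G − ½·(g_3)² = 5·11 − ½·5² = 42.5.

42.5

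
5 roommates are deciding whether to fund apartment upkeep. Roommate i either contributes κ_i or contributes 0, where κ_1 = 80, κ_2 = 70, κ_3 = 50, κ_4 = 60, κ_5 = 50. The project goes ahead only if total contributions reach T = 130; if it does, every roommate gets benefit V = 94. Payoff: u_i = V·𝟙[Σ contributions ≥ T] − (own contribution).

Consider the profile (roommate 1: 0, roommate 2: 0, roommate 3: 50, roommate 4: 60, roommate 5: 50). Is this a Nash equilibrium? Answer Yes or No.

Total = 160 ≥ 130: provided.
Roommate 1 (pledges 0, payoff 94): pledging 80 → total 240, payoff 14. No gain.
Roommate 2 (pledges 0, payoff 94): pledging 70 → total 230, payoff 24. No gain.
Roommate 3 (pledges 50, payoff 44): dropping to 0 → total 110, payoff 0. No gain.
Roommate 4 (pledges 60, payoff 34): dropping to 0 → total 100, payoff 0. No gain.
Roommate 5 (pledges 50, payoff 44): dropping to 0 → total 110, payoff 0. No gain.

Yes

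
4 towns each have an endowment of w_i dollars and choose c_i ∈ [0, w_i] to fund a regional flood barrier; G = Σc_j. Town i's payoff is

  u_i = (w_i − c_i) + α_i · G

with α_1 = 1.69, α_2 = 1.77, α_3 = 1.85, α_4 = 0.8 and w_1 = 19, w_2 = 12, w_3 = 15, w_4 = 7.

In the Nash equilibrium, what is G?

46

∂u_i/∂c_i = α_i − 1, so town i contributes w_i if α_i > 1, else 0.
α_i > 1 for i ∈ {1, 2, 3}; NE contributions (19, 12, 15, 0), G = 46.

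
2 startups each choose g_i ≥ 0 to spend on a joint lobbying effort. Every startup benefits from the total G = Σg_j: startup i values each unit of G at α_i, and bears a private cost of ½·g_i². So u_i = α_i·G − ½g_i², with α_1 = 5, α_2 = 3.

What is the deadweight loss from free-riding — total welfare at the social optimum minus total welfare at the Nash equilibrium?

Startup i's FOC: ∂u_i/∂g_i = α_i − g_i = 0, so g_i* = α_i.
NE contributions = (5, 3); G = 8.
W^NE = (Σα)·G − ½Σα_i² = 8² − ½·34 = 47.
Planner sets g_i = Σα_j = 8 for every i, so G^SO = 2·8 = 16.
W^SO = (Σα)·G^SO − ½·2·(Σα)² = (2/2)·8² = 64.
Deadweight loss = W^SO − W^NE = 17.

17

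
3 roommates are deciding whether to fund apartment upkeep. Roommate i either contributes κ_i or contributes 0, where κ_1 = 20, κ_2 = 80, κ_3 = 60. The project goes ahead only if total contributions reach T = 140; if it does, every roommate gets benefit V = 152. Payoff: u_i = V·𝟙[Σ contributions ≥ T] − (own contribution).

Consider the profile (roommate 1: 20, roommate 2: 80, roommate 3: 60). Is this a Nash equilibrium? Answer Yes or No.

Total = 160 ≥ 140: provided.
Roommate 1 (pledges 20, payoff 132): dropping to 0 → total 140, payoff 152. Profitable deviation.

No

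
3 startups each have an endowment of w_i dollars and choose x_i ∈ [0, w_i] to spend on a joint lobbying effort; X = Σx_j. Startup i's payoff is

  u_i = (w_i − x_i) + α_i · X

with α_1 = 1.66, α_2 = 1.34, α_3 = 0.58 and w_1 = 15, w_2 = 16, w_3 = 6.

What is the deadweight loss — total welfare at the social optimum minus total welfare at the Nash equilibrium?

15.48

∂u_i/∂x_i = α_i − 1, so startup i contributes w_i if α_i > 1, else 0.
α_i > 1 for i ∈ {1, 2}; NE contributions (15, 16, 0), X = 31.
W^NE = Σw_i − X^NE + (Σα_i)·X^NE = 37 + 2.58·31 = 116.98.
Planner: ∂(Σu_j)/∂x_i = Σα_j − 1 = 2.58 > 0, so everyone contributes w_i; X^SO = 37, W^SO = 37 + 2.58·37 = 132.46.
Deadweight loss = 15.48.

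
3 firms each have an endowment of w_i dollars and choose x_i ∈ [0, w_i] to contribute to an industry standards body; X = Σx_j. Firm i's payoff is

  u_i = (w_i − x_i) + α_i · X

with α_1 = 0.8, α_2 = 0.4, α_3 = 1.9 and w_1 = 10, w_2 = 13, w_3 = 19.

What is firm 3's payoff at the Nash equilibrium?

∂u_i/∂x_i = α_i − 1, so firm i contributes w_i if α_i > 1, else 0.
α_i > 1 for i ∈ {3}; NE contributions (0, 0, 19), X = 19.
u_3 = (19 − 19) + 1.9·19 = 36.1.

36.1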